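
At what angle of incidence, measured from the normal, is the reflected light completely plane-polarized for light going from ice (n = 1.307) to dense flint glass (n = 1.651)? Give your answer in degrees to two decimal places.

tan θ_B = n₂/n₁ = 1.651/1.307 = 1.2632.
So θ_B = arctan 1.2632 = 51.63°.

θ_B ≈ 51.63°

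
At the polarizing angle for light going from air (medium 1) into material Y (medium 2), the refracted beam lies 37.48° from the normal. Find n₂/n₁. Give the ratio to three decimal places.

θ_B + θ_t = 90°, so θ_B = 90° − 37.48° = 52.52°.
tan θ_B = n₂/n₁, so n₂/n₁ = tan 52.52° = 1.304.

n₂/n₁ ≈ 1.304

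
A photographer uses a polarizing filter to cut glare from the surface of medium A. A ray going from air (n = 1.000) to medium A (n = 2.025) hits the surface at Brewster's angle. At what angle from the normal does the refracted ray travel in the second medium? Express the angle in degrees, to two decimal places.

θ_t ≈ 26.28°

First find Brewster's angle: tan θ_B = 2.025/1.000 = 2.0250, giving θ_B = 63.72°.
At Brewster's angle the reflected and refracted rays are perpendicular, so θ_t = 90° − θ_B = 90° − 63.72° = 26.28°.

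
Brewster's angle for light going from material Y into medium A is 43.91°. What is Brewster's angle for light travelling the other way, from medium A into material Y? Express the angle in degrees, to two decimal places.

tan θ_B' = n₁/n₂ = 1/tan θ_B, so θ_B' = 90° − θ_B.
θ_B' = 90° − 43.91° = 46.09°.

θ_B' ≈ 46.09°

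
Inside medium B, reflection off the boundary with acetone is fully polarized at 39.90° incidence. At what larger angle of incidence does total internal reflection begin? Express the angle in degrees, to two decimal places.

θ_c ≈ 56.73°

tan θ_B = n₂/n₁ = tan 39.90° = 0.8361.
Total internal reflection: sin θ_c = n₂/n₁ = 0.8361.
θ_c = arcsin(0.8361) = 56.73°.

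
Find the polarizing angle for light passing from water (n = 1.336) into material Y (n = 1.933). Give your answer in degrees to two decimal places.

θ_B ≈ 55.35°

Here n₂/n₁ = 1.933/1.336 = 1.4469, and Brewster's law gives tan θ_B = n₂/n₁. Taking the arctangent, θ_B = 55.35°.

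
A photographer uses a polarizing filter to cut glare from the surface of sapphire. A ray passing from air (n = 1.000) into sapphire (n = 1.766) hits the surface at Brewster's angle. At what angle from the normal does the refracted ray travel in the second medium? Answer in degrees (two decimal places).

θ_t ≈ 29.52°

θ_B = arctan(n₂/n₁) = arctan(1.766/1.000) = 60.48°.
At Brewster's angle the reflected and refracted rays are perpendicular, so θ_t = 90° − θ_B = 90° − 60.48° = 29.52°.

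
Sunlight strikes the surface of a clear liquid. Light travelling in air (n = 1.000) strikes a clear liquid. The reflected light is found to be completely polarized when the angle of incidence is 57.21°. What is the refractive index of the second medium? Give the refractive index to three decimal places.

n ≈ 1.552

At the polarizing angle, tan θ_B = n₂/n₁ with n₁ on the incident side (air) and n₂ on the transmitted side (a clear liquid).
n₂ = n₁ tan θ_B = 1.000 × tan 57.21° = 1.552.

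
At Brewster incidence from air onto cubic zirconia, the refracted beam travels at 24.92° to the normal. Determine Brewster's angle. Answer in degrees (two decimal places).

Since the reflected and refracted rays are at right angles at the polarizing angle, θ_B + θ_t = 90°.
θ_B = 90° − 24.92° = 65.08°.

θ_B ≈ 65.08°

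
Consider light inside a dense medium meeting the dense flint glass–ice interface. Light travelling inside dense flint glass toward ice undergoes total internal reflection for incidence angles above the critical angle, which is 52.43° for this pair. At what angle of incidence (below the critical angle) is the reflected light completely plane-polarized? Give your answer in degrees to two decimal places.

n₂/n₁ = sin θ_c = sin 52.43° = 0.7926.
tan θ_B equals the same ratio, so θ_B = arctan(0.7926) = 38.40°.

θ_B ≈ 38.40°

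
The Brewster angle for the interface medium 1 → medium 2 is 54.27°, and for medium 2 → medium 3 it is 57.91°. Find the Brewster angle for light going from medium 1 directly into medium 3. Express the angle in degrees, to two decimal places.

θ_B ≈ 65.72°

Each Brewster angle gives a ratio: n₂/n₁ = tan 54.27° = 1.3901, n₃/n₂ = tan 57.91° = 1.5948.
n₃/n₁ = 2.2169. Then tan θ_B(1→3) = n₃/n₁, so θ_B(1→3) = arctan(2.2169) = 65.72°.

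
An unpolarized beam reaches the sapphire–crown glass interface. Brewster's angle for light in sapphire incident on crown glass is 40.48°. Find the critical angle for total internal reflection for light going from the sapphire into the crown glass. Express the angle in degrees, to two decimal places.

From Brewster, n₂/n₁ = tan θ_B = tan 40.48° = 0.8535.
Then sin θ_c = n₂/n₁ = 0.8535, so θ_c = arcsin 0.8535 = 58.59°.

θ_c ≈ 58.59°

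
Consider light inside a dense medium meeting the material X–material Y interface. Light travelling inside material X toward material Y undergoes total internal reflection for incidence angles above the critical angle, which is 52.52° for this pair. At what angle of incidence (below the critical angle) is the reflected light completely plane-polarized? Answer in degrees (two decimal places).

sin θ_c = n₂/n₁, so n₂/n₁ = sin 52.52° = 0.7936.
Brewster: tan θ_B = n₂/n₁ = 0.7936.
θ_B = arctan(0.7936) = 38.43°.

θ_B ≈ 38.43°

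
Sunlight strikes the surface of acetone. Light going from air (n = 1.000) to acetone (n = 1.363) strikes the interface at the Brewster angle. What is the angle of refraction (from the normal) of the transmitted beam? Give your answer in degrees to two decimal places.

θ_t ≈ 36.27°

θ_B = arctan(n₂/n₁) = arctan(1.363/1.000) = 53.73°.
At Brewster's angle the reflected and refracted rays are perpendicular, so θ_t = 90° − θ_B = 90° − 53.73° = 36.27°.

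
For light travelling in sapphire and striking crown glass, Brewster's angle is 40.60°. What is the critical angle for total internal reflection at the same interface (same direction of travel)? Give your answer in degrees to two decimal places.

θ_c ≈ 58.99°

n₂/n₁ = tan 40.60° = 0.8571; the critical angle satisfies sin θ_c = n₂/n₁.
θ_c = arcsin(0.8571) = 58.99°.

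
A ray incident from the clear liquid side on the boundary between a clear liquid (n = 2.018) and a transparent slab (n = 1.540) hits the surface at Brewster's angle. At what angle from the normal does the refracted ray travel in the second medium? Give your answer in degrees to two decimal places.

First find Brewster's angle: tan θ_B = 1.540/2.018 = 0.7631, giving θ_B = 37.35°.
At Brewster's angle the reflected and refracted rays are perpendicular, so θ_t = 90° − θ_B = 90° − 37.35° = 52.65°.

θ_t ≈ 52.65°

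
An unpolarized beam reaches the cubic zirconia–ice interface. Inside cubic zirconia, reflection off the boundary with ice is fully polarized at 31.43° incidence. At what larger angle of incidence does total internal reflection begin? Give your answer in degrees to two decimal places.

tan θ_B = n₂/n₁ = tan 31.43° = 0.6111.
Total internal reflection: sin θ_c = n₂/n₁ = 0.6111.
θ_c = arcsin(0.6111) = 37.67°.

θ_c ≈ 37.67°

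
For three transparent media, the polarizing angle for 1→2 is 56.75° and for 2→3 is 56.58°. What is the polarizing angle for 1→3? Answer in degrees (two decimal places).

θ_B ≈ 66.60°

tan θ_B(1→2) = n₂/n₁ = tan 56.75° = 1.5253.
tan θ_B(2→3) = n₃/n₂ = tan 56.58° = 1.5154.
n₃/n₁ = 2.3114. Then tan θ_B(1→3) = n₃/n₁, so θ_B(1→3) = arctan(2.3114) = 66.60°.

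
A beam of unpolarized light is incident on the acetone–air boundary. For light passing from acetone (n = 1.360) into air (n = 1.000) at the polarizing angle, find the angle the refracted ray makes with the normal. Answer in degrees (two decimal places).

θ_t ≈ 53.67°

θ_B = arctan(n₂/n₁) = arctan(1.000/1.360) = 36.33°.
The refracted ray is perpendicular to the reflected ray, so θ_t = 90° − θ_B = 53.67°.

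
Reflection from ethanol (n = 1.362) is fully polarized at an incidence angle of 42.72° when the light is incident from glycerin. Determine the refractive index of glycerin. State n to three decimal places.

At the Brewster angle, tan θ_B = n₂/n₁ with n₁ on the incident side (glycerin) and n₂ on the transmitted side (ethanol).
n₁ = n₂ / tan θ_B = 1.362 / tan 42.72° = 1.475.

n ≈ 1.475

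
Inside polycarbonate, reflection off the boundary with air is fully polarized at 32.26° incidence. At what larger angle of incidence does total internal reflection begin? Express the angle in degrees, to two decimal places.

θ_c ≈ 39.14°

n₂/n₁ = tan 32.26° = 0.6312; the critical angle satisfies sin θ_c = n₂/n₁.
θ_c = arcsin(0.6312) = 39.14°.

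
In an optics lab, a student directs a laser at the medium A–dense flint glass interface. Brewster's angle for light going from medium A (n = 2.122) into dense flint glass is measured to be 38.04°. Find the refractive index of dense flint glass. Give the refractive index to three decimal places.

At Brewster's angle, tan θ_B = n₂/n₁ with n₁ on the incident side (medium A) and n₂ on the transmitted side (dense flint glass).
n₂ = n₁ tan θ_B = 2.122 × tan 38.04° = 1.660.

n ≈ 1.660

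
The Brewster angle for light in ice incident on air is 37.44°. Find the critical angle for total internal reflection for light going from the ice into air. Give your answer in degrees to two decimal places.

n₂/n₁ = tan 37.44° = 0.7657; the critical angle satisfies sin θ_c = n₂/n₁.
θ_c = arcsin(0.7657) = 49.97°.

θ_c ≈ 49.97°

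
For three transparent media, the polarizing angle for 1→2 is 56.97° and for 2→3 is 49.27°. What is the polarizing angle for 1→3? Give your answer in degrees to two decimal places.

n₂/n₁ = tan 56.97° = 1.5381 and n₃/n₂ = tan 49.27° = 1.1614.
So n₃/n₁ = (n₂/n₁)(n₃/n₂) = 1.5381 × 1.1614 = 1.7863.
θ_B(1→3) = arctan(1.7863) = 60.76°.

θ_B ≈ 60.76°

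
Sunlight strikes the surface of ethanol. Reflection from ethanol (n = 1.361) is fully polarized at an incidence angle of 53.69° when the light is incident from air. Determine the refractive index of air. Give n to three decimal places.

n ≈ 1.000

Brewster's law: tan θ_B = n₂/n₁ (light incident in air, refracted into ethanol).
n₁ = n₂ / tan θ_B = 1.361 / tan 53.69° = 1.000.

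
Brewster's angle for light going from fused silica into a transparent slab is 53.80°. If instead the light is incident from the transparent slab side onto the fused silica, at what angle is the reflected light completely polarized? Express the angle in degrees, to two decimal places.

θ_B' ≈ 36.20°

Reversing the direction swaps n₁ and n₂, so tan θ_B' = 1/tan θ_B and θ_B' = 90° − θ_B.
Hence θ_B' = 90° − 53.80° = 36.20°.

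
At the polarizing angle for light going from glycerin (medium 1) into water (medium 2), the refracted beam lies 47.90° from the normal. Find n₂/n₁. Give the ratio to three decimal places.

θ_B + θ_t = 90°, so θ_B = 90° − 47.90° = 42.10°.
Then n₂/n₁ = tan θ_B = tan 42.10° = 0.904.

n₂/n₁ ≈ 0.904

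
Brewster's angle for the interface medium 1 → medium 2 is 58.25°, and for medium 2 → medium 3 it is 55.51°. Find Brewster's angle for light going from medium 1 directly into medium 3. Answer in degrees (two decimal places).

θ_B ≈ 66.97°

tan θ_B(1→2) = n₂/n₁ = tan 58.25° = 1.6160.
tan θ_B(2→3) = n₃/n₂ = tan 55.51° = 1.4556.
n₃/n₁ = 2.3521. Then tan θ_B(1→3) = n₃/n₁, so θ_B(1→3) = arctan(2.3521) = 66.97°.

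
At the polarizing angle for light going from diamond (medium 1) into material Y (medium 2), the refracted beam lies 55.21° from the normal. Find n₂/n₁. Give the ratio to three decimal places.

At Brewster incidence θ_B = 90° − θ_t = 90° − 55.21° = 34.79°.
tan θ_B = n₂/n₁, so n₂/n₁ = tan 34.79° = 0.695.

n₂/n₁ ≈ 0.695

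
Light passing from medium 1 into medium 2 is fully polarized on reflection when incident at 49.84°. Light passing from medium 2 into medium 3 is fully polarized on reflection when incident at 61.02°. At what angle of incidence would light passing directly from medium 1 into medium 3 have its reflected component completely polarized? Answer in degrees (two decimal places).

tan θ_B(1→2) = n₂/n₁ = tan 49.84° = 1.1850.
tan θ_B(2→3) = n₃/n₂ = tan 61.02° = 1.8055.
So n₃/n₁ = (n₂/n₁)(n₃/n₂) = 1.1850 × 1.8055 = 2.1396.
θ_B(1→3) = arctan(2.1396) = 64.95°.

θ_B ≈ 64.95°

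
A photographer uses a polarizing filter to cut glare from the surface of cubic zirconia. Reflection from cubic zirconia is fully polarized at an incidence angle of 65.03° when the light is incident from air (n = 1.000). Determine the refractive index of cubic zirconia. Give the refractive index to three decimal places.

n ≈ 2.147

At Brewster's angle, tan θ_B = n₂/n₁ with n₁ on the incident side (air) and n₂ on the transmitted side (cubic zirconia).
n₂ = n₁ tan θ_B = 1.000 × tan 65.03° = 2.147.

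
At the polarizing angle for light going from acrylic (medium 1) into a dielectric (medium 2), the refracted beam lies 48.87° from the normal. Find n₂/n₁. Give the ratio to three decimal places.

n₂/n₁ ≈ 0.873

θ_B + θ_t = 90°, so θ_B = 90° − 48.87° = 41.13°.
tan θ_B = n₂/n₁, so n₂/n₁ = tan 41.13° = 0.873.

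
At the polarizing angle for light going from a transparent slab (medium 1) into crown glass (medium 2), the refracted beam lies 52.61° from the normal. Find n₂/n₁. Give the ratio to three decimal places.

n₂/n₁ ≈ 0.764

At Brewster incidence θ_B = 90° − θ_t = 90° − 52.61° = 37.39°.
Then n₂/n₁ = tan θ_B = tan 37.39° = 0.764.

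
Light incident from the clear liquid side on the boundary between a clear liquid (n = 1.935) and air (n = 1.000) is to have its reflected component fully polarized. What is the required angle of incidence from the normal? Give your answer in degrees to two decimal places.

The reflected p-component vanishes when tan θ_B = n₂/n₁.
tan θ_B = n₂/n₁ = 1.000/1.935 = 0.5168. Taking the arctangent, θ_B = 27.33°.

θ_B ≈ 27.33°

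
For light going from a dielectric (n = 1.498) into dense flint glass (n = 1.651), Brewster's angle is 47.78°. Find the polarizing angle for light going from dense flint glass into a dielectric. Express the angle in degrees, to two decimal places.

tan θ_B' = n₁/n₂ = 1/tan θ_B, so θ_B' = 90° − θ_B.
θ_B' = 90° − 47.78° = 42.22°.

θ_B' ≈ 42.22°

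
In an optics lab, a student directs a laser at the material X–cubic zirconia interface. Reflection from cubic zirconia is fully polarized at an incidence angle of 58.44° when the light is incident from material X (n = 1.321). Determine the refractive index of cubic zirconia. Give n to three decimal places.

At Brewster's angle, tan θ_B = n₂/n₁ with n₁ on the incident side (material X) and n₂ on the transmitted side (cubic zirconia).
n₂ = n₁ tan θ_B = 1.321 × tan 58.44° = 2.151.

n ≈ 2.151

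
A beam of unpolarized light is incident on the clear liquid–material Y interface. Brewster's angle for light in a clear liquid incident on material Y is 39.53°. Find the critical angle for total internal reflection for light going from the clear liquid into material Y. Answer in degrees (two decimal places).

From Brewster, n₂/n₁ = tan θ_B = tan 39.53° = 0.8252.
Then sin θ_c = n₂/n₁ = 0.8252, so θ_c = arcsin 0.8252 = 55.61°.

θ_c ≈ 55.61°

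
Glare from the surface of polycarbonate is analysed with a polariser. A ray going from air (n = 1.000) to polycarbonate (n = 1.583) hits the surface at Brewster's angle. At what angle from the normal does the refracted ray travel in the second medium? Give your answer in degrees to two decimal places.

θ_t ≈ 32.28°

θ_B = arctan(n₂/n₁) = arctan(1.583/1.000) = 57.72°.
The refracted ray is perpendicular to the reflected ray, so θ_t = 90° − θ_B = 32.28°.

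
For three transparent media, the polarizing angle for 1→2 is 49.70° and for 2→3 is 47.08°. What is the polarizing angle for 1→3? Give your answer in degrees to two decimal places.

θ_B ≈ 51.74°

Each Brewster angle gives a ratio: n₂/n₁ = tan 49.70° = 1.1792, n₃/n₂ = tan 47.08° = 1.0754.
Multiplying, n₃/n₁ = 1.1792 × 1.0754 = 1.2680, and θ_B(1→3) = arctan 1.2680 = 51.74°.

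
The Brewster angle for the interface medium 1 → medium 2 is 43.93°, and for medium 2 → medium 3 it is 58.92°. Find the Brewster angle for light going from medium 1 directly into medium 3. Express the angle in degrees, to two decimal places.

tan θ_B(1→2) = n₂/n₁ = tan 43.93° = 0.9633.
tan θ_B(2→3) = n₃/n₂ = tan 58.92° = 1.6590.
So n₃/n₁ = (n₂/n₁)(n₃/n₂) = 0.9633 × 1.6590 = 1.5982.
θ_B(1→3) = arctan(1.5982) = 57.97°.

θ_B ≈ 57.97°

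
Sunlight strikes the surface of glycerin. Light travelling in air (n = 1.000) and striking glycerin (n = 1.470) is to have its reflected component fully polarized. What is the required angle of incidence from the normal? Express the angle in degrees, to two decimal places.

Brewster's condition: tan θ_B = n₂/n₁ = 1.470/1.000 = 1.4700.
θ_B = arctan(1.4700) = 55.77°.

θ_B ≈ 55.77°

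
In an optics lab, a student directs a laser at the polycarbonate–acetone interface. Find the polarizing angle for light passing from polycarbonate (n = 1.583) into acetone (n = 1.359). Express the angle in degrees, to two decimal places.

θ_B ≈ 40.65°

At Brewster's angle the reflected and refracted rays are perpendicular, which with Snell's law gives tan θ_B = n₂/n₁.
tan θ_B = n₂/n₁ = 1.359/1.583 = 0.8585.
So θ_B = arctan 0.8585 = 40.65°.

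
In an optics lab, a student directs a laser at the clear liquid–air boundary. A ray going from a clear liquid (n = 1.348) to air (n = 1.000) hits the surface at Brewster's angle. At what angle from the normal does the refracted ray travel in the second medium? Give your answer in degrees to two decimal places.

θ_t ≈ 53.43°

tan θ_B = n₂/n₁ = 1.000/1.348 = 0.7418, so θ_B = 36.57°.
At Brewster's angle the reflected and refracted rays are perpendicular, so θ_t = 90° − θ_B = 90° − 36.57° = 53.43°.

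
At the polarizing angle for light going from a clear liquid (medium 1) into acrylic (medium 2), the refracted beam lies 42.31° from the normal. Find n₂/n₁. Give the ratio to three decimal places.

At Brewster incidence θ_B = 90° − θ_t = 90° − 42.31° = 47.69°.
Then n₂/n₁ = tan θ_B = tan 47.69° = 1.099.

n₂/n₁ ≈ 1.099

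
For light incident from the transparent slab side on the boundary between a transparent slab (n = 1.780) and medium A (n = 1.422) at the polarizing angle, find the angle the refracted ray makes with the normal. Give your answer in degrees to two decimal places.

θ_t ≈ 51.38°

First find Brewster's angle: tan θ_B = 1.422/1.780 = 0.7989, giving θ_B = 38.62°.
Since θ_B + θ_t = 90° at Brewster incidence, θ_t = 90° − 38.62° = 51.38°.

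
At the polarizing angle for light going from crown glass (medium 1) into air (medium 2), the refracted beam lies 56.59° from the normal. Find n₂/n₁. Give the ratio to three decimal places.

n₂/n₁ ≈ 0.660

At Brewster incidence θ_B = 90° − θ_t = 90° − 56.59° = 33.41°.
Then n₂/n₁ = tan θ_B = tan 33.41° = 0.660.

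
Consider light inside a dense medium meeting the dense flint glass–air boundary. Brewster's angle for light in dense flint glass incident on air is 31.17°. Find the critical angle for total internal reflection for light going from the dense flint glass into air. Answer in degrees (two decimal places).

n₂/n₁ = tan 31.17° = 0.6049; the critical angle satisfies sin θ_c = n₂/n₁.
θ_c = arcsin(0.6049) = 37.22°.

θ_c ≈ 37.22°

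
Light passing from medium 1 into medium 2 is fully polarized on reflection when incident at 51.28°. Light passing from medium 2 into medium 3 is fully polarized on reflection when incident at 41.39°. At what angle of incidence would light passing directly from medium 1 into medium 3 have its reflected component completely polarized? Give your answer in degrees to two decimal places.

θ_B ≈ 47.71°

n₂/n₁ = tan 51.28° = 1.2473 and n₃/n₂ = tan 41.39° = 0.8813.
n₃/n₁ = 1.0993. Then tan θ_B(1→3) = n₃/n₁, so θ_B(1→3) = arctan(1.0993) = 47.71°.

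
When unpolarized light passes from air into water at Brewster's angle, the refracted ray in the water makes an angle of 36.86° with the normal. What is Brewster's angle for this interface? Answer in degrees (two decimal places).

θ_B ≈ 53.14°

At Brewster's angle the reflected and refracted rays are perpendicular, so θ_B + θ_t = 90°.
θ_B = 90° − 36.86° = 53.14°.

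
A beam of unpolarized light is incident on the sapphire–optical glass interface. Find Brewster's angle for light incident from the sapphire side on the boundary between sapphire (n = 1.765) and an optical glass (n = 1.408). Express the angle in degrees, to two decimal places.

θ_B ≈ 38.58°

Here n₂/n₁ = 1.408/1.765 = 0.7977, and Brewster's law gives tan θ_B = n₂/n₁. Taking the arctangent, θ_B = 38.58°.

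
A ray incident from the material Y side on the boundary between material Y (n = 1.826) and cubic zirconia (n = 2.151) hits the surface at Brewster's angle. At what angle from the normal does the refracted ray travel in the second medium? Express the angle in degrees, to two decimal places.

tan θ_B = n₂/n₁ = 2.151/1.826 = 1.1780, so θ_B = 49.67°.
The refracted ray is perpendicular to the reflected ray, so θ_t = 90° − θ_B = 40.33°.

θ_t ≈ 40.33°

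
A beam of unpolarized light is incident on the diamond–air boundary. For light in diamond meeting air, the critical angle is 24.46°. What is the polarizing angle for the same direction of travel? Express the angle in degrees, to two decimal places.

θ_B ≈ 22.49°

At the critical angle sin θ_c = n₂/n₁, giving n₂/n₁ = sin 24.46° = 0.4141.
Then tan θ_B = n₂/n₁ = 0.4141, so θ_B = arctan 0.4141 = 22.49°.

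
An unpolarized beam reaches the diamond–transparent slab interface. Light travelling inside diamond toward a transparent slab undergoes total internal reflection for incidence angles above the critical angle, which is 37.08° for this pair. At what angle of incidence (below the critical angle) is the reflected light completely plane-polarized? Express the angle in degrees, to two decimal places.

n₂/n₁ = sin θ_c = sin 37.08° = 0.6029.
tan θ_B equals the same ratio, so θ_B = arctan(0.6029) = 31.09°.

θ_B ≈ 31.09°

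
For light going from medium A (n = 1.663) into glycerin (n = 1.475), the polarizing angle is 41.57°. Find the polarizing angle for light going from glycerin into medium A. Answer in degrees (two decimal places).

Reversing the direction swaps n₁ and n₂, so tan θ_B' = 1/tan θ_B and θ_B' = 90° − θ_B.
Hence θ_B' = 90° − 41.57° = 48.43°.

θ_B' ≈ 48.43°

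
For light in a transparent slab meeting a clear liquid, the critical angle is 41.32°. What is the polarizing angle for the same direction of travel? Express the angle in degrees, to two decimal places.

sin θ_c = n₂/n₁, so n₂/n₁ = sin 41.32° = 0.6603.
Brewster: tan θ_B = n₂/n₁ = 0.6603.
θ_B = arctan(0.6603) = 33.44°.

θ_B ≈ 33.44°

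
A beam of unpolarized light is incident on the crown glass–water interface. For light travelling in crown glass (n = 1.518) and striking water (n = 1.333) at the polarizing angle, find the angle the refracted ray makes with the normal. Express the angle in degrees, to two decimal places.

First find Brewster's angle: tan θ_B = 1.333/1.518 = 0.8781, giving θ_B = 41.29°.
At Brewster's angle the reflected and refracted rays are perpendicular, so θ_t = 90° − θ_B = 90° − 41.29° = 48.71°.

θ_t ≈ 48.71°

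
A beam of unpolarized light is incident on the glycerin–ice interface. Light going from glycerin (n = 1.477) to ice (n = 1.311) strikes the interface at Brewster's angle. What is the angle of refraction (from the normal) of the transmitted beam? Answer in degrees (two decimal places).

θ_t ≈ 48.41°

θ_B = arctan(n₂/n₁) = arctan(1.311/1.477) = 41.59°.
At Brewster's angle the reflected and refracted rays are perpendicular, so θ_t = 90° − θ_B = 90° − 41.59° = 48.41°.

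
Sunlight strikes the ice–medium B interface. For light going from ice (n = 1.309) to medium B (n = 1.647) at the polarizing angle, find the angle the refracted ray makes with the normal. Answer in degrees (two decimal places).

θ_t ≈ 38.48°

tan θ_B = n₂/n₁ = 1.647/1.309 = 1.2582, so θ_B = 51.52°.
The refracted ray is perpendicular to the reflected ray, so θ_t = 90° − θ_B = 38.48°.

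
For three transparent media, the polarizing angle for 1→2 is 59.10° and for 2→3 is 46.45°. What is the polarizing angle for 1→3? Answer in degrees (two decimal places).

θ_B ≈ 60.36°

tan θ_B(1→2) = n₂/n₁ = tan 59.10° = 1.6709.
tan θ_B(2→3) = n₃/n₂ = tan 46.45° = 1.0519.
So n₃/n₁ = (n₂/n₁)(n₃/n₂) = 1.6709 × 1.0519 = 1.7577.
θ_B(1→3) = arctan(1.7577) = 60.36°.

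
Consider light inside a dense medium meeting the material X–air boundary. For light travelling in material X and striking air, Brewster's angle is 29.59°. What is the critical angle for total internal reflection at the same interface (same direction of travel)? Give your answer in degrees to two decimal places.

θ_c ≈ 34.60°

n₂/n₁ = tan 29.59° = 0.5678; the critical angle satisfies sin θ_c = n₂/n₁.
θ_c = arcsin(0.5678) = 34.60°.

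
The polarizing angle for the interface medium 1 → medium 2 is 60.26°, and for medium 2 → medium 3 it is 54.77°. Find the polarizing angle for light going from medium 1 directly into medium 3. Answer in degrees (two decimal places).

θ_B ≈ 68.03°

tan θ_B(1→2) = n₂/n₁ = tan 60.26° = 1.7503.
tan θ_B(2→3) = n₃/n₂ = tan 54.77° = 1.4160.
So n₃/n₁ = (n₂/n₁)(n₃/n₂) = 1.7503 × 1.4160 = 2.4785.
θ_B(1→3) = arctan(2.4785) = 68.03°.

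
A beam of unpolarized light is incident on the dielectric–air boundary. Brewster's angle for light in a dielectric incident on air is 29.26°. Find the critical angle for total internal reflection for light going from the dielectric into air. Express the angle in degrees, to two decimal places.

θ_c ≈ 34.07°

n₂/n₁ = tan 29.26° = 0.5603; the critical angle satisfies sin θ_c = n₂/n₁.
θ_c = arcsin(0.5603) = 34.07°.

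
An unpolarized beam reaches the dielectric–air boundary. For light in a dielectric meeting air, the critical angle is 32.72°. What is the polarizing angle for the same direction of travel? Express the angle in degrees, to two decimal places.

sin θ_c = n₂/n₁, so n₂/n₁ = sin 32.72° = 0.5405.
Brewster: tan θ_B = n₂/n₁ = 0.5405.
θ_B = arctan(0.5405) = 28.39°.

θ_B ≈ 28.39°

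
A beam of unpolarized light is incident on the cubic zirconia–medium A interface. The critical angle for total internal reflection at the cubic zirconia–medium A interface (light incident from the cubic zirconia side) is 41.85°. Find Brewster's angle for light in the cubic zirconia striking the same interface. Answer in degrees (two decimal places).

n₂/n₁ = sin θ_c = sin 41.85° = 0.6672.
tan θ_B equals the same ratio, so θ_B = arctan(0.6672) = 33.71°.

θ_B ≈ 33.71°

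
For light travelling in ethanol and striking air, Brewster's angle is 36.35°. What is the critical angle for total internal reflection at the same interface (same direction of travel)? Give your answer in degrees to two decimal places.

θ_c ≈ 47.38°

From Brewster, n₂/n₁ = tan θ_B = tan 36.35° = 0.7359.
Then sin θ_c = n₂/n₁ = 0.7359, so θ_c = arcsin 0.7359 = 47.38°.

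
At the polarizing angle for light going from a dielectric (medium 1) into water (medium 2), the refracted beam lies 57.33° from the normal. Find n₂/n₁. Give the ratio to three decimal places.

n₂/n₁ ≈ 0.641

θ_B + θ_t = 90°, so θ_B = 90° − 57.33° = 32.67°.
Then n₂/n₁ = tan θ_B = tan 32.67° = 0.641.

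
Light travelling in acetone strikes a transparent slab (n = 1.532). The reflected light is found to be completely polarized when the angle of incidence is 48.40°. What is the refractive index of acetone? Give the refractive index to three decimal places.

n ≈ 1.360

At the Brewster angle, tan θ_B = n₂/n₁ with n₁ on the incident side (acetone) and n₂ on the transmitted side (a transparent slab).
n₁ = n₂ / tan θ_B = 1.532 / tan 48.40° = 1.360.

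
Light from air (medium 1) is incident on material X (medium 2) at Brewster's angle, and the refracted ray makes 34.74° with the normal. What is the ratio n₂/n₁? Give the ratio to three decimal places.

n₂/n₁ ≈ 1.442

θ_B + θ_t = 90°, so θ_B = 90° − 34.74° = 55.26°.
Then n₂/n₁ = tan θ_B = tan 55.26° = 1.442.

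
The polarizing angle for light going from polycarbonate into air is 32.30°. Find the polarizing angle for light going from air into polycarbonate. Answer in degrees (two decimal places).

The two Brewster angles are complementary: θ_B' = 90° − θ_B = 90° − 32.30° = 57.70°.

θ_B' ≈ 57.70°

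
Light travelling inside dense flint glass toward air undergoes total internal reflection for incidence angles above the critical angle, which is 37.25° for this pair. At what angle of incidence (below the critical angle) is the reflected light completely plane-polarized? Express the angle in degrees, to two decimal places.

At the critical angle sin θ_c = n₂/n₁, giving n₂/n₁ = sin 37.25° = 0.6053.
Then tan θ_B = n₂/n₁ = 0.6053, so θ_B = arctan 0.6053 = 31.19°.

θ_B ≈ 31.19°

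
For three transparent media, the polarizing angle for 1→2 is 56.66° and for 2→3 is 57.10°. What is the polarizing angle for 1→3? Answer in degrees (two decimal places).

Each Brewster angle gives a ratio: n₂/n₁ = tan 56.66° = 1.5200, n₃/n₂ = tan 57.10° = 1.5458.
Multiplying, n₃/n₁ = 1.5200 × 1.5458 = 2.3496, and θ_B(1→3) = arctan 2.3496 = 66.95°.

θ_B ≈ 66.95°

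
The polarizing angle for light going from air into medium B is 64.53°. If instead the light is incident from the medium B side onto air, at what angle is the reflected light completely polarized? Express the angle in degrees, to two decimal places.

θ_B' ≈ 25.47°

Reversing the direction swaps n₁ and n₂, so tan θ_B' = 1/tan θ_B and θ_B' = 90° − θ_B.
Hence θ_B' = 90° − 64.53° = 25.47°.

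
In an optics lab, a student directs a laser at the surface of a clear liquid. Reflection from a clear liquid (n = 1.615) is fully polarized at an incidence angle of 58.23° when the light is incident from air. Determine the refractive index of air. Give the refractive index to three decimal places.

Full polarization of the reflected beam means tan θ_B = n₂/n₁, where n₁ is the incident medium (air).
n₁ = n₂ / tan θ_B = 1.615 / tan 58.23° = 1.000.

n ≈ 1.000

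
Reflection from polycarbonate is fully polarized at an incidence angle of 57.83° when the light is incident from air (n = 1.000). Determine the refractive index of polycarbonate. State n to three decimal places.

Full polarization of the reflected beam means tan θ_B = n₂/n₁, where n₁ is the incident medium (air).
n₂ = n₁ tan θ_B = 1.000 × tan 57.83° = 1.590.

n ≈ 1.590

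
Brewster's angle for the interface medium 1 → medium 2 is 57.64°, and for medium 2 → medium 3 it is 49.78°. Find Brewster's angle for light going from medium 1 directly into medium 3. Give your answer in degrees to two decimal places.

θ_B ≈ 61.82°

Each Brewster angle gives a ratio: n₂/n₁ = tan 57.64° = 1.5782, n₃/n₂ = tan 49.78° = 1.1825.
So n₃/n₁ = (n₂/n₁)(n₃/n₂) = 1.5782 × 1.1825 = 1.8662.
θ_B(1→3) = arctan(1.8662) = 61.82°.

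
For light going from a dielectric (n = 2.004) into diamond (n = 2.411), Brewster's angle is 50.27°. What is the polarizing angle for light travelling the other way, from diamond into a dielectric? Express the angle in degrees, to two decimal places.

tan θ_B' = n₁/n₂ = 1/tan θ_B, so θ_B' = 90° − θ_B.
θ_B' = 90° − 50.27° = 39.73°.

θ_B' ≈ 39.73°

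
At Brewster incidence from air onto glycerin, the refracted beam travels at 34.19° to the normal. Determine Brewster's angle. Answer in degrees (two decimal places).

Since the reflected and refracted rays are at right angles at the polarizing angle, θ_B + θ_t = 90°.
θ_B = 90° − 34.19° = 55.81°.

θ_B ≈ 55.81°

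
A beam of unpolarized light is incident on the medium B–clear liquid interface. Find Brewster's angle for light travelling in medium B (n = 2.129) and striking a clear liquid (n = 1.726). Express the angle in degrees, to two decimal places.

At Brewster's angle the reflected and refracted rays are perpendicular, which with Snell's law gives tan θ_B = n₂/n₁.
Brewster's condition: tan θ_B = n₂/n₁ = 1.726/2.129 = 0.8107.
So θ_B = arctan 0.8107 = 39.03°.

θ_B ≈ 39.03°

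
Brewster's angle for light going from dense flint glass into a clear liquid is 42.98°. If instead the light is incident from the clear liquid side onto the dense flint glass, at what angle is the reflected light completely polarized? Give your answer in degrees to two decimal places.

θ_B' ≈ 47.02°

Reversing the direction swaps n₁ and n₂, so tan θ_B' = 1/tan θ_B and θ_B' = 90° − θ_B.
Hence θ_B' = 90° − 42.98° = 47.02°.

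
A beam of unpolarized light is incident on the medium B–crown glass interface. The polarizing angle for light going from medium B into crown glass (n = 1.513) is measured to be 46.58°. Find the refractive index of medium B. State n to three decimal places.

n ≈ 1.432

At the polarizing angle, tan θ_B = n₂/n₁ with n₁ on the incident side (medium B) and n₂ on the transmitted side (crown glass).
n₁ = n₂ / tan θ_B = 1.513 / tan 46.58° = 1.432.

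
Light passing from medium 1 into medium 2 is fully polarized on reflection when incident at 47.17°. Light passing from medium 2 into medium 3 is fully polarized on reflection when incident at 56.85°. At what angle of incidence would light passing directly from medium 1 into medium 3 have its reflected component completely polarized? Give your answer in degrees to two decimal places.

θ_B ≈ 58.81°

Each Brewster angle gives a ratio: n₂/n₁ = tan 47.17° = 1.0788, n₃/n₂ = tan 56.85° = 1.5311.
So n₃/n₁ = (n₂/n₁)(n₃/n₂) = 1.0788 × 1.5311 = 1.6517.
θ_B(1→3) = arctan(1.6517) = 58.81°.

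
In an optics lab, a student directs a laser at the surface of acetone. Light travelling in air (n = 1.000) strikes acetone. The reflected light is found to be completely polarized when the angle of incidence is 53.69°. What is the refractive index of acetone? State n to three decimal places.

n ≈ 1.361

Full polarization of the reflected beam means tan θ_B = n₂/n₁, where n₁ is the incident medium (air).
n₂ = n₁ tan θ_B = 1.000 × tan 53.69° = 1.361.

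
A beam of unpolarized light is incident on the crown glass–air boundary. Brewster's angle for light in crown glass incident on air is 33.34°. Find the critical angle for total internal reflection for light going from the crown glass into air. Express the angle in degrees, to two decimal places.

θ_c ≈ 41.14°

From Brewster, n₂/n₁ = tan θ_B = tan 33.34° = 0.6579.
Then sin θ_c = n₂/n₁ = 0.6579, so θ_c = arcsin 0.6579 = 41.14°.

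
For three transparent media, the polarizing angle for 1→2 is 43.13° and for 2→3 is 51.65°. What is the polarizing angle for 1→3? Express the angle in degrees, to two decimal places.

θ_B ≈ 49.82°

Each Brewster angle gives a ratio: n₂/n₁ = tan 43.13° = 0.9368, n₃/n₂ = tan 51.65° = 1.2640.
n₃/n₁ = 1.1840. Then tan θ_B(1→3) = n₃/n₁, so θ_B(1→3) = arctan(1.1840) = 49.82°.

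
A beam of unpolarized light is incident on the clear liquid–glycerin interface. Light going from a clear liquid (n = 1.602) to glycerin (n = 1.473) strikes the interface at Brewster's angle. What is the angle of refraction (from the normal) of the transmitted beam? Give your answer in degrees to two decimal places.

θ_t ≈ 47.40°

tan θ_B = n₂/n₁ = 1.473/1.602 = 0.9195, so θ_B = 42.60°.
Since θ_B + θ_t = 90° at Brewster incidence, θ_t = 90° − 42.60° = 47.40°.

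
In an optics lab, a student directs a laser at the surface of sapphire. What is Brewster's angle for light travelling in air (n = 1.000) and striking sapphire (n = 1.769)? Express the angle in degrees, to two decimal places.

θ_B ≈ 60.52°

Brewster's condition: tan θ_B = n₂/n₁ = 1.769/1.000 = 1.7690.
θ_B = arctan(1.7690) = 60.52°.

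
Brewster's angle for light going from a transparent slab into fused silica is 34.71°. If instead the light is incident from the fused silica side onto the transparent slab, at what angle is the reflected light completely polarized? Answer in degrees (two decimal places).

Reversing the direction swaps n₁ and n₂, so tan θ_B' = 1/tan θ_B and θ_B' = 90° − θ_B.
Hence θ_B' = 90° − 34.71° = 55.29°.

θ_B' ≈ 55.29°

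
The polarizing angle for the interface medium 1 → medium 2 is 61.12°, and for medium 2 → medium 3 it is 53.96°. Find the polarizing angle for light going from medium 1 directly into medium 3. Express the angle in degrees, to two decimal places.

n₂/n₁ = tan 61.12° = 1.8130 and n₃/n₂ = tan 53.96° = 1.3744.
Multiplying, n₃/n₁ = 1.8130 × 1.3744 = 2.4917, and θ_B(1→3) = arctan 2.4917 = 68.13°.

θ_B ≈ 68.13°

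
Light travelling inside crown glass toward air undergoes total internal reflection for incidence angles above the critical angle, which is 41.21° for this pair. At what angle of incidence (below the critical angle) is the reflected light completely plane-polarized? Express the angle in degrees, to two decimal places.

n₂/n₁ = sin θ_c = sin 41.21° = 0.6588.
tan θ_B equals the same ratio, so θ_B = arctan(0.6588) = 33.38°.

θ_B ≈ 33.38°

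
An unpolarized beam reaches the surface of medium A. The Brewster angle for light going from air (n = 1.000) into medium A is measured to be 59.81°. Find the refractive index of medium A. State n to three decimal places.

n ≈ 1.719

At the Brewster angle, tan θ_B = n₂/n₁ with n₁ on the incident side (air) and n₂ on the transmitted side (medium A).
n₂ = n₁ tan θ_B = 1.000 × tan 59.81° = 1.719.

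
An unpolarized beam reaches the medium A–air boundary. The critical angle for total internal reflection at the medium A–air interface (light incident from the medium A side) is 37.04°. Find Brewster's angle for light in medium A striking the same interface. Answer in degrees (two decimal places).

At the critical angle sin θ_c = n₂/n₁, giving n₂/n₁ = sin 37.04° = 0.6024.
Then tan θ_B = n₂/n₁ = 0.6024, so θ_B = arctan 0.6024 = 31.06°.

θ_B ≈ 31.06°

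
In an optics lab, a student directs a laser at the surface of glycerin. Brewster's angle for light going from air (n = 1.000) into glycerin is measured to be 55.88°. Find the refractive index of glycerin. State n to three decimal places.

Brewster's law: tan θ_B = n₂/n₁ (light incident in air, refracted into glycerin).
n₂ = n₁ tan θ_B = 1.000 × tan 55.88° = 1.476.

n ≈ 1.476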